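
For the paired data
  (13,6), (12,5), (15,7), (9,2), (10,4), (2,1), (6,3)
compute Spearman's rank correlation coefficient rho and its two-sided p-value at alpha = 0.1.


Step 1: Rank x and y separately (midranks; no ties here).
rank(x): 13->6, 12->5, 15->7, 9->3, 10->4, 2->1, 6->2
rank(y): 6->6, 5->5, 7->7, 2->2, 4->4, 1->1, 3->3
Step 2: d_i = R_x(i) - R_y(i); compute d_i^2.
  (6-6)^2=0, (5-5)^2=0, (7-7)^2=0, (3-2)^2=1, (4-4)^2=0, (1-1)^2=0, (2-3)^2=1
sum(d^2) = 2.
Step 3: rho = 1 - 6*2 / (7*(7^2 - 1)) = 1 - 12/336 = 0.964286.
Step 4: Under H0, t = rho * sqrt((n-2)/(1-rho^2)) = 8.1408 ~ t(5).
Step 5: Two-sided p-value from the t-distribution with 5 df = 0.000454.
Step 6: alpha = 0.1. reject H0.

rho = 0.9643, p = 0.000454, reject H0 at alpha = 0.1.


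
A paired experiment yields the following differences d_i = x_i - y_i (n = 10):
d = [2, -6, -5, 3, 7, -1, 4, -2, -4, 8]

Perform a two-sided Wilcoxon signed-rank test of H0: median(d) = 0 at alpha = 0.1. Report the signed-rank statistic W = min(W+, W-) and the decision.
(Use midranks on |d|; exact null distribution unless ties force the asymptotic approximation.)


Step 1: Drop any zero differences (none here) and take |d_i|.
|d| = [2, 6, 5, 3, 7, 1, 4, 2, 4, 8]
Step 2: Midrank |d_i| (ties get averaged ranks).
ranks: |2|->2.5, |6|->8, |5|->7, |3|->4, |7|->9, |1|->1, |4|->5.5, |2|->2.5, |4|->5.5, |8|->10
Step 3: Attach original signs; sum ranks with positive sign and with negative sign.
W+ = 2.5 + 4 + 9 + 5.5 + 10 = 31
W- = 8 + 7 + 1 + 2.5 + 5.5 = 24
(Check: W+ + W- = 55 should equal n(n+1)/2 = 55.)
Step 4: Test statistic W = min(W+, W-) = 24.
Step 5: Ties in |d|, so use the tie-corrected normal approximation.
        E[W] = n(n+1)/4 = 10*11/4 = 27.5.
        Tie groups: |d|=2 (t=2), |d|=4 (t=2); sum(t^3 - t) = 12.
        Var[W] = n(n+1)(2n+1)/24 - sum(t^3-t)/48 = 2310/24 - 12/48 = 96.
        z = (W - E[W]) / sqrt(Var[W]) = (24 - 27.5) / 9.7980 = -0.3572.
        Two-sided p = 2*Phi(z) = 0.720929.
Step 6: alpha = 0.1. fail to reject H0.

W+ = 31, W- = 24, W = min = 24, p = 0.720929, fail to reject H0.


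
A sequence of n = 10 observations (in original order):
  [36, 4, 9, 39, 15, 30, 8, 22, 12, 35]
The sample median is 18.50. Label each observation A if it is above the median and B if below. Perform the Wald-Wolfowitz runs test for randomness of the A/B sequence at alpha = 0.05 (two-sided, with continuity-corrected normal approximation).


Step 1: Compute median = 18.50; label A = above, B = below.
Labels in order: ABBABABABA  (n_A = 5, n_B = 5)
Step 2: Count runs R = 9.
Step 3: Under H0 (random ordering), E[R] = 2*n_A*n_B/(n_A+n_B) + 1 = 2*5*5/10 + 1 = 6.0000.
        Var[R] = 2*n_A*n_B*(2*n_A*n_B - n_A - n_B) / ((n_A+n_B)^2 * (n_A+n_B-1)) = 2000/900 = 2.2222.
        SD[R] = 1.4907.
Step 4: Continuity-corrected z = (R - 0.5 - E[R]) / SD[R] = (9 - 0.5 - 6.0000) / 1.4907 = 1.6771.
Step 5: Two-sided p-value via normal approximation = 2*(1 - Phi(|z|)) = 0.093533.
Step 6: alpha = 0.05. fail to reject H0.

R = 9, z = 1.6771, p = 0.093533, fail to reject H0.


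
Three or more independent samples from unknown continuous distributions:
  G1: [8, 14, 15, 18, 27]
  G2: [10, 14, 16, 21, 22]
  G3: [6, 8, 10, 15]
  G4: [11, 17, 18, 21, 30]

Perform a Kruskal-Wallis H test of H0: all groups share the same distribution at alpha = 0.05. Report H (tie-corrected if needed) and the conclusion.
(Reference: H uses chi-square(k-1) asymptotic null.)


Step 1: Combine all N = 19 observations and assign midranks.
sorted (value, group, rank): (6,G3,1), (8,G1,2.5), (8,G3,2.5), (10,G2,4.5), (10,G3,4.5), (11,G4,6), (14,G1,7.5), (14,G2,7.5), (15,G1,9.5), (15,G3,9.5), (16,G2,11), (17,G4,12), (18,G1,13.5), (18,G4,13.5), (21,G2,15.5), (21,G4,15.5), (22,G2,17), (27,G1,18), (30,G4,19)
Step 2: Sum ranks within each group.
R_1 = 51 (n_1 = 5)
R_2 = 55.5 (n_2 = 5)
R_3 = 17.5 (n_3 = 4)
R_4 = 66 (n_4 = 5)
Step 3: H = 12/(N(N+1)) * sum(R_i^2/n_i) - 3(N+1)
     = 12/(19*20) * (51^2/5 + 55.5^2/5 + 17.5^2/4 + 66^2/5) - 3*20
     = 0.031579 * 2084.01 - 60
     = 5.810921.
Step 4: Ties present; correction factor C = 1 - 36/(19^3 - 19) = 0.994737. Corrected H = 5.810921 / 0.994737 = 5.841667.
Step 5: Under H0, H ~ chi^2(3); p-value = 0.119573.
Step 6: alpha = 0.05. fail to reject H0.

H = 5.8417, df = 3, p = 0.119573, fail to reject H0.


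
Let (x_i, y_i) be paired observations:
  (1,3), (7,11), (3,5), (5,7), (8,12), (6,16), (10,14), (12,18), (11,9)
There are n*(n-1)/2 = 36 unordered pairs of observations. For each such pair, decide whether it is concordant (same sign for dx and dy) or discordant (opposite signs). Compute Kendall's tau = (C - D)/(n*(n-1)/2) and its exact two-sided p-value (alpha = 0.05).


Step 1: Enumerate the 36 unordered pairs (i,j) with i<j and classify each by sign(x_j-x_i) * sign(y_j-y_i).
  (1,2):dx=+6,dy=+8->C; (1,3):dx=+2,dy=+2->C; (1,4):dx=+4,dy=+4->C; (1,5):dx=+7,dy=+9->C
  (1,6):dx=+5,dy=+13->C; (1,7):dx=+9,dy=+11->C; (1,8):dx=+11,dy=+15->C; (1,9):dx=+10,dy=+6->C
  (2,3):dx=-4,dy=-6->C; (2,4):dx=-2,dy=-4->C; (2,5):dx=+1,dy=+1->C; (2,6):dx=-1,dy=+5->D
  (2,7):dx=+3,dy=+3->C; (2,8):dx=+5,dy=+7->C; (2,9):dx=+4,dy=-2->D; (3,4):dx=+2,dy=+2->C
  (3,5):dx=+5,dy=+7->C; (3,6):dx=+3,dy=+11->C; (3,7):dx=+7,dy=+9->C; (3,8):dx=+9,dy=+13->C
  (3,9):dx=+8,dy=+4->C; (4,5):dx=+3,dy=+5->C; (4,6):dx=+1,dy=+9->C; (4,7):dx=+5,dy=+7->C
  (4,8):dx=+7,dy=+11->C; (4,9):dx=+6,dy=+2->C; (5,6):dx=-2,dy=+4->D; (5,7):dx=+2,dy=+2->C
  (5,8):dx=+4,dy=+6->C; (5,9):dx=+3,dy=-3->D; (6,7):dx=+4,dy=-2->D; (6,8):dx=+6,dy=+2->C
  (6,9):dx=+5,dy=-7->D; (7,8):dx=+2,dy=+4->C; (7,9):dx=+1,dy=-5->D; (8,9):dx=-1,dy=-9->C
Step 2: C = 29, D = 7, total pairs = 36.
Step 3: tau = (C - D)/(n(n-1)/2) = (29 - 7)/36 = 0.611111.
Step 4: Exact two-sided p-value (enumerate n! = 362880 permutations of y under H0): p = 0.024741.
Step 5: alpha = 0.05. reject H0.

tau_b = 0.6111 (C=29, D=7), p = 0.024741, reject H0.


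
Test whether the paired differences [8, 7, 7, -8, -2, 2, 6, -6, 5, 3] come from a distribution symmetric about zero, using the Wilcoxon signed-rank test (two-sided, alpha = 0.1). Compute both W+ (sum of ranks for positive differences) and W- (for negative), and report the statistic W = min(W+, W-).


Step 1: Drop any zero differences (none here) and take |d_i|.
|d| = [8, 7, 7, 8, 2, 2, 6, 6, 5, 3]
Step 2: Midrank |d_i| (ties get averaged ranks).
ranks: |8|->9.5, |7|->7.5, |7|->7.5, |8|->9.5, |2|->1.5, |2|->1.5, |6|->5.5, |6|->5.5, |5|->4, |3|->3
Step 3: Attach original signs; sum ranks with positive sign and with negative sign.
W+ = 9.5 + 7.5 + 7.5 + 1.5 + 5.5 + 4 + 3 = 38.5
W- = 9.5 + 1.5 + 5.5 = 16.5
(Check: W+ + W- = 55 should equal n(n+1)/2 = 55.)
Step 4: Test statistic W = min(W+, W-) = 16.5.
Step 5: Ties in |d|, so use the tie-corrected normal approximation.
        E[W] = n(n+1)/4 = 10*11/4 = 27.5.
        Tie groups: |d|=2 (t=2), |d|=6 (t=2), |d|=7 (t=2), |d|=8 (t=2); sum(t^3 - t) = 24.
        Var[W] = n(n+1)(2n+1)/24 - sum(t^3-t)/48 = 2310/24 - 24/48 = 95.75.
        z = (W - E[W]) / sqrt(Var[W]) = (16.5 - 27.5) / 9.7852 = -1.1241.
        Two-sided p = 2*Phi(z) = 0.260950.
Step 6: alpha = 0.1. fail to reject H0.

W+ = 38.5, W- = 16.5, W = min = 16.5, p = 0.260950, fail to reject H0.


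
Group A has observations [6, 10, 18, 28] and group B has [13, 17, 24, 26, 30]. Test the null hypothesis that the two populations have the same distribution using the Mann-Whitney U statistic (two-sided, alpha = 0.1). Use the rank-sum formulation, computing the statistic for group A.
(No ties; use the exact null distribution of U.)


Step 1: Combine and sort all 9 observations; assign midranks.
sorted (value, group): (6,X), (10,X), (13,Y), (17,Y), (18,X), (24,Y), (26,Y), (28,X), (30,Y)
ranks: 6->1, 10->2, 13->3, 17->4, 18->5, 24->6, 26->7, 28->8, 30->9
Step 2: Rank sum for X: R1 = 1 + 2 + 5 + 8 = 16.
Step 3: U_X = R1 - n1(n1+1)/2 = 16 - 4*5/2 = 16 - 10 = 6.
       U_Y = n1*n2 - U_X = 20 - 6 = 14.
Step 4: No ties, so the exact null distribution of U (based on enumerating the C(9,4) = 126 equally likely rank assignments) gives the two-sided p-value.
Step 5: p-value = 0.412698; compare to alpha = 0.1. fail to reject H0.

U_X = 6, p = 0.412698, fail to reject H0 at alpha = 0.1.


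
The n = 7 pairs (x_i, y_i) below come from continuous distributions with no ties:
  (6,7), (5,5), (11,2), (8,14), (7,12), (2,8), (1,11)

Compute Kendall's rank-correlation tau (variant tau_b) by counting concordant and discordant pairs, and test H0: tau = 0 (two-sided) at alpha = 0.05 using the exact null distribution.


Step 1: Enumerate the 21 unordered pairs (i,j) with i<j and classify each by sign(x_j-x_i) * sign(y_j-y_i).
  (1,2):dx=-1,dy=-2->C; (1,3):dx=+5,dy=-5->D; (1,4):dx=+2,dy=+7->C; (1,5):dx=+1,dy=+5->C
  (1,6):dx=-4,dy=+1->D; (1,7):dx=-5,dy=+4->D; (2,3):dx=+6,dy=-3->D; (2,4):dx=+3,dy=+9->C
  (2,5):dx=+2,dy=+7->C; (2,6):dx=-3,dy=+3->D; (2,7):dx=-4,dy=+6->D; (3,4):dx=-3,dy=+12->D
  (3,5):dx=-4,dy=+10->D; (3,6):dx=-9,dy=+6->D; (3,7):dx=-10,dy=+9->D; (4,5):dx=-1,dy=-2->C
  (4,6):dx=-6,dy=-6->C; (4,7):dx=-7,dy=-3->C; (5,6):dx=-5,dy=-4->C; (5,7):dx=-6,dy=-1->C
  (6,7):dx=-1,dy=+3->D
Step 2: C = 10, D = 11, total pairs = 21.
Step 3: tau = (C - D)/(n(n-1)/2) = (10 - 11)/21 = -0.047619.
Step 4: Exact two-sided p-value (enumerate n! = 5040 permutations of y under H0): p = 1.000000.
Step 5: alpha = 0.05. fail to reject H0.

tau_b = -0.0476 (C=10, D=11), p = 1.000000, fail to reject H0.


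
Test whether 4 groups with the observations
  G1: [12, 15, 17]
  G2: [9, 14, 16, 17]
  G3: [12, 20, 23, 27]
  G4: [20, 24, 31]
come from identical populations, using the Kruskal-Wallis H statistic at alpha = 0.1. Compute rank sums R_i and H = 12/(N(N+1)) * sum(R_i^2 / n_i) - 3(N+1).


Step 1: Combine all N = 14 observations and assign midranks.
sorted (value, group, rank): (9,G2,1), (12,G1,2.5), (12,G3,2.5), (14,G2,4), (15,G1,5), (16,G2,6), (17,G1,7.5), (17,G2,7.5), (20,G3,9.5), (20,G4,9.5), (23,G3,11), (24,G4,12), (27,G3,13), (31,G4,14)
Step 2: Sum ranks within each group.
R_1 = 15 (n_1 = 3)
R_2 = 18.5 (n_2 = 4)
R_3 = 36 (n_3 = 4)
R_4 = 35.5 (n_4 = 3)
Step 3: H = 12/(N(N+1)) * sum(R_i^2/n_i) - 3(N+1)
     = 12/(14*15) * (15^2/3 + 18.5^2/4 + 36^2/4 + 35.5^2/3) - 3*15
     = 0.057143 * 904.646 - 45
     = 6.694048.
Step 4: Ties present; correction factor C = 1 - 18/(14^3 - 14) = 0.993407. Corrected H = 6.694048 / 0.993407 = 6.738477.
Step 5: Under H0, H ~ chi^2(3); p-value = 0.080717.
Step 6: alpha = 0.1. reject H0.

H = 6.7385, df = 3, p = 0.080717, reject H0.


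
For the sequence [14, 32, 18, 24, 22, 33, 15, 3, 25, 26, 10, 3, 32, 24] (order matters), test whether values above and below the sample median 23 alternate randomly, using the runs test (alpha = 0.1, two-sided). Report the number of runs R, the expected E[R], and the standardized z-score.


Step 1: Compute median = 23; label A = above, B = below.
Labels in order: BABABABBAABBAA  (n_A = 7, n_B = 7)
Step 2: Count runs R = 10.
Step 3: Under H0 (random ordering), E[R] = 2*n_A*n_B/(n_A+n_B) + 1 = 2*7*7/14 + 1 = 8.0000.
        Var[R] = 2*n_A*n_B*(2*n_A*n_B - n_A - n_B) / ((n_A+n_B)^2 * (n_A+n_B-1)) = 8232/2548 = 3.2308.
        SD[R] = 1.7974.
Step 4: Continuity-corrected z = (R - 0.5 - E[R]) / SD[R] = (10 - 0.5 - 8.0000) / 1.7974 = 0.8345.
Step 5: Two-sided p-value via normal approximation = 2*(1 - Phi(|z|)) = 0.403986.
Step 6: alpha = 0.1. fail to reject H0.

R = 10, z = 0.8345, p = 0.403986, fail to reject H0.


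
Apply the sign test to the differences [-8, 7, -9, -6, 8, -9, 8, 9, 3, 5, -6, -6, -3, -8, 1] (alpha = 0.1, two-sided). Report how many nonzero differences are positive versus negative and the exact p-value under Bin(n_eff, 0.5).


Step 1: Discard zero differences. Original n = 15; n_eff = number of nonzero differences = 15.
Nonzero differences (with sign): -8, +7, -9, -6, +8, -9, +8, +9, +3, +5, -6, -6, -3, -8, +1
Step 2: Count signs: positive = 7, negative = 8.
Step 3: Under H0: P(positive) = 0.5, so the number of positives S ~ Bin(15, 0.5).
Step 4: Two-sided exact p-value = sum of Bin(15,0.5) probabilities at or below the observed probability = 1.000000.
Step 5: alpha = 0.1. fail to reject H0.

n_eff = 15, pos = 7, neg = 8, p = 1.000000, fail to reject H0.


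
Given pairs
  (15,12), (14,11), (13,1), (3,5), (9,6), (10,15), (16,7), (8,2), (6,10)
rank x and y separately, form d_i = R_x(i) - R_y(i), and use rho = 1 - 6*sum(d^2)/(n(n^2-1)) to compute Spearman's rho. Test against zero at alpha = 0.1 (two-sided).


Step 1: Rank x and y separately (midranks; no ties here).
rank(x): 15->8, 14->7, 13->6, 3->1, 9->4, 10->5, 16->9, 8->3, 6->2
rank(y): 12->8, 11->7, 1->1, 5->3, 6->4, 15->9, 7->5, 2->2, 10->6
Step 2: d_i = R_x(i) - R_y(i); compute d_i^2.
  (8-8)^2=0, (7-7)^2=0, (6-1)^2=25, (1-3)^2=4, (4-4)^2=0, (5-9)^2=16, (9-5)^2=16, (3-2)^2=1, (2-6)^2=16
sum(d^2) = 78.
Step 3: rho = 1 - 6*78 / (9*(9^2 - 1)) = 1 - 468/720 = 0.350000.
Step 4: Under H0, t = rho * sqrt((n-2)/(1-rho^2)) = 0.9885 ~ t(7).
Step 5: Two-sided p-value from the t-distribution with 7 df = 0.355820.
Step 6: alpha = 0.1. fail to reject H0.

rho = 0.3500, p = 0.355820, fail to reject H0 at alpha = 0.1.


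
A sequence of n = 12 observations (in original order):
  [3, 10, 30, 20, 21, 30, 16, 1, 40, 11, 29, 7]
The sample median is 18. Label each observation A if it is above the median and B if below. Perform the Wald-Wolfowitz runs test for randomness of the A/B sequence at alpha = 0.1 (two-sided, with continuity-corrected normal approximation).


Step 1: Compute median = 18; label A = above, B = below.
Labels in order: BBAAAABBABAB  (n_A = 6, n_B = 6)
Step 2: Count runs R = 7.
Step 3: Under H0 (random ordering), E[R] = 2*n_A*n_B/(n_A+n_B) + 1 = 2*6*6/12 + 1 = 7.0000.
        Var[R] = 2*n_A*n_B*(2*n_A*n_B - n_A - n_B) / ((n_A+n_B)^2 * (n_A+n_B-1)) = 4320/1584 = 2.7273.
        SD[R] = 1.6514.
Step 4: R = E[R], so z = 0 with no continuity correction.
Step 5: Two-sided p-value via normal approximation = 2*(1 - Phi(|z|)) = 1.000000.
Step 6: alpha = 0.1. fail to reject H0.

R = 7, z = 0.0000, p = 1.000000, fail to reject H0.


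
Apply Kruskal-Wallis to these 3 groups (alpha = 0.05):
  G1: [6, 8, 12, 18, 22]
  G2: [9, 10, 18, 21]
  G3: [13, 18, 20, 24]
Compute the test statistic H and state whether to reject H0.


Step 1: Combine all N = 13 observations and assign midranks.
sorted (value, group, rank): (6,G1,1), (8,G1,2), (9,G2,3), (10,G2,4), (12,G1,5), (13,G3,6), (18,G1,8), (18,G2,8), (18,G3,8), (20,G3,10), (21,G2,11), (22,G1,12), (24,G3,13)
Step 2: Sum ranks within each group.
R_1 = 28 (n_1 = 5)
R_2 = 26 (n_2 = 4)
R_3 = 37 (n_3 = 4)
Step 3: H = 12/(N(N+1)) * sum(R_i^2/n_i) - 3(N+1)
     = 12/(13*14) * (28^2/5 + 26^2/4 + 37^2/4) - 3*14
     = 0.065934 * 668.05 - 42
     = 2.047253.
Step 4: Ties present; correction factor C = 1 - 24/(13^3 - 13) = 0.989011. Corrected H = 2.047253 / 0.989011 = 2.070000.
Step 5: Under H0, H ~ chi^2(2); p-value = 0.355226.
Step 6: alpha = 0.05. fail to reject H0.

H = 2.0700, df = 2, p = 0.355226, fail to reject H0.


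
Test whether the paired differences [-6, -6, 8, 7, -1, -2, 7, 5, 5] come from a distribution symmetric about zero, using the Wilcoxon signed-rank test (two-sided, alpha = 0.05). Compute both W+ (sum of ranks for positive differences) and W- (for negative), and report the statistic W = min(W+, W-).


Step 1: Drop any zero differences (none here) and take |d_i|.
|d| = [6, 6, 8, 7, 1, 2, 7, 5, 5]
Step 2: Midrank |d_i| (ties get averaged ranks).
ranks: |6|->5.5, |6|->5.5, |8|->9, |7|->7.5, |1|->1, |2|->2, |7|->7.5, |5|->3.5, |5|->3.5
Step 3: Attach original signs; sum ranks with positive sign and with negative sign.
W+ = 9 + 7.5 + 7.5 + 3.5 + 3.5 = 31
W- = 5.5 + 5.5 + 1 + 2 = 14
(Check: W+ + W- = 45 should equal n(n+1)/2 = 45.)
Step 4: Test statistic W = min(W+, W-) = 14.
Step 5: Ties in |d|, so use the tie-corrected normal approximation.
        E[W] = n(n+1)/4 = 9*10/4 = 22.5.
        Tie groups: |d|=5 (t=2), |d|=6 (t=2), |d|=7 (t=2); sum(t^3 - t) = 18.
        Var[W] = n(n+1)(2n+1)/24 - sum(t^3-t)/48 = 1710/24 - 18/48 = 70.875.
        z = (W - E[W]) / sqrt(Var[W]) = (14 - 22.5) / 8.4187 = -1.0097.
        Two-sided p = 2*Phi(z) = 0.312661.
Step 6: alpha = 0.05. fail to reject H0.

W+ = 31, W- = 14, W = min = 14, p = 0.312661, fail to reject H0.


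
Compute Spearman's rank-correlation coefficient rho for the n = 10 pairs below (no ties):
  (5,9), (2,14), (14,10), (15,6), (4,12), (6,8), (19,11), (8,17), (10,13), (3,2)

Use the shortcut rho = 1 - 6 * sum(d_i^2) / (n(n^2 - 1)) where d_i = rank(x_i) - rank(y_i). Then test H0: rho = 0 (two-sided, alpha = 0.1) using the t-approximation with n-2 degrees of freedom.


Step 1: Rank x and y separately (midranks; no ties here).
rank(x): 5->4, 2->1, 14->8, 15->9, 4->3, 6->5, 19->10, 8->6, 10->7, 3->2
rank(y): 9->4, 14->9, 10->5, 6->2, 12->7, 8->3, 11->6, 17->10, 13->8, 2->1
Step 2: d_i = R_x(i) - R_y(i); compute d_i^2.
  (4-4)^2=0, (1-9)^2=64, (8-5)^2=9, (9-2)^2=49, (3-7)^2=16, (5-3)^2=4, (10-6)^2=16, (6-10)^2=16, (7-8)^2=1, (2-1)^2=1
sum(d^2) = 176.
Step 3: rho = 1 - 6*176 / (10*(10^2 - 1)) = 1 - 1056/990 = -0.066667.
Step 4: Under H0, t = rho * sqrt((n-2)/(1-rho^2)) = -0.1890 ~ t(8).
Step 5: Two-sided p-value from the t-distribution with 8 df = 0.854813.
Step 6: alpha = 0.1. fail to reject H0.

rho = -0.0667, p = 0.854813, fail to reject H0 at alpha = 0.1.


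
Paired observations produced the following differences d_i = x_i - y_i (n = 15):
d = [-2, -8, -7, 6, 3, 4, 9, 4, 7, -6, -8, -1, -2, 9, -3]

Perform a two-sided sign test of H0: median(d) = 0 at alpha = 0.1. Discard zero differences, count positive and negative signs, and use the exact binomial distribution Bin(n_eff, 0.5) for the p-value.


Step 1: Discard zero differences. Original n = 15; n_eff = number of nonzero differences = 15.
Nonzero differences (with sign): -2, -8, -7, +6, +3, +4, +9, +4, +7, -6, -8, -1, -2, +9, -3
Step 2: Count signs: positive = 7, negative = 8.
Step 3: Under H0: P(positive) = 0.5, so the number of positives S ~ Bin(15, 0.5).
Step 4: Two-sided exact p-value = sum of Bin(15,0.5) probabilities at or below the observed probability = 1.000000.
Step 5: alpha = 0.1. fail to reject H0.

n_eff = 15, pos = 7, neg = 8, p = 1.000000, fail to reject H0.


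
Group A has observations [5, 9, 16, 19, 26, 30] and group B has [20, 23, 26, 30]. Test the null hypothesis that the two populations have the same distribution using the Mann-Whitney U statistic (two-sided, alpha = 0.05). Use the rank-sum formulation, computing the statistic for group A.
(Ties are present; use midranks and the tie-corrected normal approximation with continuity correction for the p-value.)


Step 1: Combine and sort all 10 observations; assign midranks.
sorted (value, group): (5,X), (9,X), (16,X), (19,X), (20,Y), (23,Y), (26,X), (26,Y), (30,X), (30,Y)
ranks: 5->1, 9->2, 16->3, 19->4, 20->5, 23->6, 26->7.5, 26->7.5, 30->9.5, 30->9.5
Step 2: Rank sum for X: R1 = 1 + 2 + 3 + 4 + 7.5 + 9.5 = 27.
Step 3: U_X = R1 - n1(n1+1)/2 = 27 - 6*7/2 = 27 - 21 = 6.
       U_Y = n1*n2 - U_X = 24 - 6 = 18.
Step 4: Ties are present, so use the tie-corrected normal approximation (with continuity correction) for the p-value.
Step 5: p-value = 0.238089; compare to alpha = 0.05. fail to reject H0.

U_X = 6, p = 0.238089, fail to reject H0 at alpha = 0.05.


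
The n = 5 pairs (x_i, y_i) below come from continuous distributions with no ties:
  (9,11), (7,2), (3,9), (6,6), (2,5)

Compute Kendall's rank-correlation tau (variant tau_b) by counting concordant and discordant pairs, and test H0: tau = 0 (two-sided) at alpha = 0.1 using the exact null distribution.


Step 1: Enumerate the 10 unordered pairs (i,j) with i<j and classify each by sign(x_j-x_i) * sign(y_j-y_i).
  (1,2):dx=-2,dy=-9->C; (1,3):dx=-6,dy=-2->C; (1,4):dx=-3,dy=-5->C; (1,5):dx=-7,dy=-6->C
  (2,3):dx=-4,dy=+7->D; (2,4):dx=-1,dy=+4->D; (2,5):dx=-5,dy=+3->D; (3,4):dx=+3,dy=-3->D
  (3,5):dx=-1,dy=-4->C; (4,5):dx=-4,dy=-1->C
Step 2: C = 6, D = 4, total pairs = 10.
Step 3: tau = (C - D)/(n(n-1)/2) = (6 - 4)/10 = 0.200000.
Step 4: Exact two-sided p-value (enumerate n! = 120 permutations of y under H0): p = 0.816667.
Step 5: alpha = 0.1. fail to reject H0.

tau_b = 0.2000 (C=6, D=4), p = 0.816667, fail to reject H0.


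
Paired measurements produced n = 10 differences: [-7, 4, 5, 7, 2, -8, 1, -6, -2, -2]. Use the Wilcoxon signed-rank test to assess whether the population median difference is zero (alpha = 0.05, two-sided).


Step 1: Drop any zero differences (none here) and take |d_i|.
|d| = [7, 4, 5, 7, 2, 8, 1, 6, 2, 2]
Step 2: Midrank |d_i| (ties get averaged ranks).
ranks: |7|->8.5, |4|->5, |5|->6, |7|->8.5, |2|->3, |8|->10, |1|->1, |6|->7, |2|->3, |2|->3
Step 3: Attach original signs; sum ranks with positive sign and with negative sign.
W+ = 5 + 6 + 8.5 + 3 + 1 = 23.5
W- = 8.5 + 10 + 7 + 3 + 3 = 31.5
(Check: W+ + W- = 55 should equal n(n+1)/2 = 55.)
Step 4: Test statistic W = min(W+, W-) = 23.5.
Step 5: Ties in |d|, so use the tie-corrected normal approximation.
        E[W] = n(n+1)/4 = 10*11/4 = 27.5.
        Tie groups: |d|=2 (t=3), |d|=7 (t=2); sum(t^3 - t) = 30.
        Var[W] = n(n+1)(2n+1)/24 - sum(t^3-t)/48 = 2310/24 - 30/48 = 95.625.
        z = (W - E[W]) / sqrt(Var[W]) = (23.5 - 27.5) / 9.7788 = -0.4090.
        Two-sided p = 2*Phi(z) = 0.682504.
Step 6: alpha = 0.05. fail to reject H0.

W+ = 23.5, W- = 31.5, W = min = 23.5, p = 0.682504, fail to reject H0.


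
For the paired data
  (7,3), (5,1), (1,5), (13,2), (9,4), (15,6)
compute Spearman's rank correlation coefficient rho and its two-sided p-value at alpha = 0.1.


Step 1: Rank x and y separately (midranks; no ties here).
rank(x): 7->3, 5->2, 1->1, 13->5, 9->4, 15->6
rank(y): 3->3, 1->1, 5->5, 2->2, 4->4, 6->6
Step 2: d_i = R_x(i) - R_y(i); compute d_i^2.
  (3-3)^2=0, (2-1)^2=1, (1-5)^2=16, (5-2)^2=9, (4-4)^2=0, (6-6)^2=0
sum(d^2) = 26.
Step 3: rho = 1 - 6*26 / (6*(6^2 - 1)) = 1 - 156/210 = 0.257143.
Step 4: Under H0, t = rho * sqrt((n-2)/(1-rho^2)) = 0.5322 ~ t(4).
Step 5: Two-sided p-value from the t-distribution with 4 df = 0.622787.
Step 6: alpha = 0.1. fail to reject H0.

rho = 0.2571, p = 0.622787, fail to reject H0 at alpha = 0.1.


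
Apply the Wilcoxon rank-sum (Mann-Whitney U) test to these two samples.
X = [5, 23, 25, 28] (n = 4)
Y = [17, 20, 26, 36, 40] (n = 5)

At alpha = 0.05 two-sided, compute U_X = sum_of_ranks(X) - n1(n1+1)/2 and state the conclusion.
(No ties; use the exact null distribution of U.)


Step 1: Combine and sort all 9 observations; assign midranks.
sorted (value, group): (5,X), (17,Y), (20,Y), (23,X), (25,X), (26,Y), (28,X), (36,Y), (40,Y)
ranks: 5->1, 17->2, 20->3, 23->4, 25->5, 26->6, 28->7, 36->8, 40->9
Step 2: Rank sum for X: R1 = 1 + 4 + 5 + 7 = 17.
Step 3: U_X = R1 - n1(n1+1)/2 = 17 - 4*5/2 = 17 - 10 = 7.
       U_Y = n1*n2 - U_X = 20 - 7 = 13.
Step 4: No ties, so the exact null distribution of U (based on enumerating the C(9,4) = 126 equally likely rank assignments) gives the two-sided p-value.
Step 5: p-value = 0.555556; compare to alpha = 0.05. fail to reject H0.

U_X = 7, p = 0.555556, fail to reject H0 at alpha = 0.05.


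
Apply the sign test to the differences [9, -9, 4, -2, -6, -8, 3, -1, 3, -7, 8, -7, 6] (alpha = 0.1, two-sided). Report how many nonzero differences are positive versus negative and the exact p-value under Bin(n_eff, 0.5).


Step 1: Discard zero differences. Original n = 13; n_eff = number of nonzero differences = 13.
Nonzero differences (with sign): +9, -9, +4, -2, -6, -8, +3, -1, +3, -7, +8, -7, +6
Step 2: Count signs: positive = 6, negative = 7.
Step 3: Under H0: P(positive) = 0.5, so the number of positives S ~ Bin(13, 0.5).
Step 4: Two-sided exact p-value = sum of Bin(13,0.5) probabilities at or below the observed probability = 1.000000.
Step 5: alpha = 0.1. fail to reject H0.

n_eff = 13, pos = 6, neg = 7, p = 1.000000, fail to reject H0.


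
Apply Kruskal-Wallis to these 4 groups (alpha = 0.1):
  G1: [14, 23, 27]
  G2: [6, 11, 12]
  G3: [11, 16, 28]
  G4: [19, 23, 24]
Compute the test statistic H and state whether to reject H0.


Step 1: Combine all N = 12 observations and assign midranks.
sorted (value, group, rank): (6,G2,1), (11,G2,2.5), (11,G3,2.5), (12,G2,4), (14,G1,5), (16,G3,6), (19,G4,7), (23,G1,8.5), (23,G4,8.5), (24,G4,10), (27,G1,11), (28,G3,12)
Step 2: Sum ranks within each group.
R_1 = 24.5 (n_1 = 3)
R_2 = 7.5 (n_2 = 3)
R_3 = 20.5 (n_3 = 3)
R_4 = 25.5 (n_4 = 3)
Step 3: H = 12/(N(N+1)) * sum(R_i^2/n_i) - 3(N+1)
     = 12/(12*13) * (24.5^2/3 + 7.5^2/3 + 20.5^2/3 + 25.5^2/3) - 3*13
     = 0.076923 * 575.667 - 39
     = 5.282051.
Step 4: Ties present; correction factor C = 1 - 12/(12^3 - 12) = 0.993007. Corrected H = 5.282051 / 0.993007 = 5.319249.
Step 5: Under H0, H ~ chi^2(3); p-value = 0.149858.
Step 6: alpha = 0.1. fail to reject H0.

H = 5.3192, df = 3, p = 0.149858, fail to reject H0.


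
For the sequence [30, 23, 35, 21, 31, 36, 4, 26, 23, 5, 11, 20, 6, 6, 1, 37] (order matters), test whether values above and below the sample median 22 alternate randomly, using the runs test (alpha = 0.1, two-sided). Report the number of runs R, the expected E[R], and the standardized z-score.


Step 1: Compute median = 22; label A = above, B = below.
Labels in order: AAABAABAABBBBBBA  (n_A = 8, n_B = 8)
Step 2: Count runs R = 7.
Step 3: Under H0 (random ordering), E[R] = 2*n_A*n_B/(n_A+n_B) + 1 = 2*8*8/16 + 1 = 9.0000.
        Var[R] = 2*n_A*n_B*(2*n_A*n_B - n_A - n_B) / ((n_A+n_B)^2 * (n_A+n_B-1)) = 14336/3840 = 3.7333.
        SD[R] = 1.9322.
Step 4: Continuity-corrected z = (R + 0.5 - E[R]) / SD[R] = (7 + 0.5 - 9.0000) / 1.9322 = -0.7763.
Step 5: Two-sided p-value via normal approximation = 2*(1 - Phi(|z|)) = 0.437558.
Step 6: alpha = 0.1. fail to reject H0.

R = 7, z = -0.7763, p = 0.437558, fail to reject H0.


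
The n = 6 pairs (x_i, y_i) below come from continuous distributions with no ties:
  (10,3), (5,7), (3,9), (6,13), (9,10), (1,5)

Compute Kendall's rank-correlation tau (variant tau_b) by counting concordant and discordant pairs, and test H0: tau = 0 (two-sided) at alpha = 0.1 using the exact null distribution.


Step 1: Enumerate the 15 unordered pairs (i,j) with i<j and classify each by sign(x_j-x_i) * sign(y_j-y_i).
  (1,2):dx=-5,dy=+4->D; (1,3):dx=-7,dy=+6->D; (1,4):dx=-4,dy=+10->D; (1,5):dx=-1,dy=+7->D
  (1,6):dx=-9,dy=+2->D; (2,3):dx=-2,dy=+2->D; (2,4):dx=+1,dy=+6->C; (2,5):dx=+4,dy=+3->C
  (2,6):dx=-4,dy=-2->C; (3,4):dx=+3,dy=+4->C; (3,5):dx=+6,dy=+1->C; (3,6):dx=-2,dy=-4->C
  (4,5):dx=+3,dy=-3->D; (4,6):dx=-5,dy=-8->C; (5,6):dx=-8,dy=-5->C
Step 2: C = 8, D = 7, total pairs = 15.
Step 3: tau = (C - D)/(n(n-1)/2) = (8 - 7)/15 = 0.066667.
Step 4: Exact two-sided p-value (enumerate n! = 720 permutations of y under H0): p = 1.000000.
Step 5: alpha = 0.1. fail to reject H0.

tau_b = 0.0667 (C=8, D=7), p = 1.000000, fail to reject H0.


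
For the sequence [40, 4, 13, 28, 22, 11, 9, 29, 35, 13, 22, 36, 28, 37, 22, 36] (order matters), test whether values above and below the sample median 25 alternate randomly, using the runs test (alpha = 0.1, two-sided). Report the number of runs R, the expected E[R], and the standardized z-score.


Step 1: Compute median = 25; label A = above, B = below.
Labels in order: ABBABBBAABBAAABA  (n_A = 8, n_B = 8)
Step 2: Count runs R = 9.
Step 3: Under H0 (random ordering), E[R] = 2*n_A*n_B/(n_A+n_B) + 1 = 2*8*8/16 + 1 = 9.0000.
        Var[R] = 2*n_A*n_B*(2*n_A*n_B - n_A - n_B) / ((n_A+n_B)^2 * (n_A+n_B-1)) = 14336/3840 = 3.7333.
        SD[R] = 1.9322.
Step 4: R = E[R], so z = 0 with no continuity correction.
Step 5: Two-sided p-value via normal approximation = 2*(1 - Phi(|z|)) = 1.000000.
Step 6: alpha = 0.1. fail to reject H0.

R = 9, z = 0.0000, p = 1.000000, fail to reject H0.


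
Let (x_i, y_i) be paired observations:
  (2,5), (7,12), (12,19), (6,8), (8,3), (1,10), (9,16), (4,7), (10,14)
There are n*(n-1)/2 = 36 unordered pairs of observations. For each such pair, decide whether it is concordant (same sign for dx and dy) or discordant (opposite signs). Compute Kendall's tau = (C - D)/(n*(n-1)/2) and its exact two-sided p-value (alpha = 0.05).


Step 1: Enumerate the 36 unordered pairs (i,j) with i<j and classify each by sign(x_j-x_i) * sign(y_j-y_i).
  (1,2):dx=+5,dy=+7->C; (1,3):dx=+10,dy=+14->C; (1,4):dx=+4,dy=+3->C; (1,5):dx=+6,dy=-2->D
  (1,6):dx=-1,dy=+5->D; (1,7):dx=+7,dy=+11->C; (1,8):dx=+2,dy=+2->C; (1,9):dx=+8,dy=+9->C
  (2,3):dx=+5,dy=+7->C; (2,4):dx=-1,dy=-4->C; (2,5):dx=+1,dy=-9->D; (2,6):dx=-6,dy=-2->C
  (2,7):dx=+2,dy=+4->C; (2,8):dx=-3,dy=-5->C; (2,9):dx=+3,dy=+2->C; (3,4):dx=-6,dy=-11->C
  (3,5):dx=-4,dy=-16->C; (3,6):dx=-11,dy=-9->C; (3,7):dx=-3,dy=-3->C; (3,8):dx=-8,dy=-12->C
  (3,9):dx=-2,dy=-5->C; (4,5):dx=+2,dy=-5->D; (4,6):dx=-5,dy=+2->D; (4,7):dx=+3,dy=+8->C
  (4,8):dx=-2,dy=-1->C; (4,9):dx=+4,dy=+6->C; (5,6):dx=-7,dy=+7->D; (5,7):dx=+1,dy=+13->C
  (5,8):dx=-4,dy=+4->D; (5,9):dx=+2,dy=+11->C; (6,7):dx=+8,dy=+6->C; (6,8):dx=+3,dy=-3->D
  (6,9):dx=+9,dy=+4->C; (7,8):dx=-5,dy=-9->C; (7,9):dx=+1,dy=-2->D; (8,9):dx=+6,dy=+7->C
Step 2: C = 27, D = 9, total pairs = 36.
Step 3: tau = (C - D)/(n(n-1)/2) = (27 - 9)/36 = 0.500000.
Step 4: Exact two-sided p-value (enumerate n! = 362880 permutations of y under H0): p = 0.075176.
Step 5: alpha = 0.05. fail to reject H0.

tau_b = 0.5000 (C=27, D=9), p = 0.075176, fail to reject H0.


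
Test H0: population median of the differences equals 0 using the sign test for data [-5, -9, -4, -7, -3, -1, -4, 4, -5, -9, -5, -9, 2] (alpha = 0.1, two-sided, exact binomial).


Step 1: Discard zero differences. Original n = 13; n_eff = number of nonzero differences = 13.
Nonzero differences (with sign): -5, -9, -4, -7, -3, -1, -4, +4, -5, -9, -5, -9, +2
Step 2: Count signs: positive = 2, negative = 11.
Step 3: Under H0: P(positive) = 0.5, so the number of positives S ~ Bin(13, 0.5).
Step 4: Two-sided exact p-value = sum of Bin(13,0.5) probabilities at or below the observed probability = 0.022461.
Step 5: alpha = 0.1. reject H0.

n_eff = 13, pos = 2, neg = 11, p = 0.022461, reject H0.


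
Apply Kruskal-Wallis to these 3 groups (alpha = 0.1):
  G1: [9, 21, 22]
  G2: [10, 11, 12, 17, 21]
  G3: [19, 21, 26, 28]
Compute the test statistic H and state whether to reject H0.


Step 1: Combine all N = 12 observations and assign midranks.
sorted (value, group, rank): (9,G1,1), (10,G2,2), (11,G2,3), (12,G2,4), (17,G2,5), (19,G3,6), (21,G1,8), (21,G2,8), (21,G3,8), (22,G1,10), (26,G3,11), (28,G3,12)
Step 2: Sum ranks within each group.
R_1 = 19 (n_1 = 3)
R_2 = 22 (n_2 = 5)
R_3 = 37 (n_3 = 4)
Step 3: H = 12/(N(N+1)) * sum(R_i^2/n_i) - 3(N+1)
     = 12/(12*13) * (19^2/3 + 22^2/5 + 37^2/4) - 3*13
     = 0.076923 * 559.383 - 39
     = 4.029487.
Step 4: Ties present; correction factor C = 1 - 24/(12^3 - 12) = 0.986014. Corrected H = 4.029487 / 0.986014 = 4.086643.
Step 5: Under H0, H ~ chi^2(2); p-value = 0.129598.
Step 6: alpha = 0.1. fail to reject H0.

H = 4.0866, df = 2, p = 0.129598, fail to reject H0.


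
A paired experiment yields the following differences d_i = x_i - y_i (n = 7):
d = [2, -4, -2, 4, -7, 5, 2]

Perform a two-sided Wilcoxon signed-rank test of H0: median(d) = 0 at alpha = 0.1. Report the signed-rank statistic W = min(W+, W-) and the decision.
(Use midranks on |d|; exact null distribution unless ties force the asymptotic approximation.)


Step 1: Drop any zero differences (none here) and take |d_i|.
|d| = [2, 4, 2, 4, 7, 5, 2]
Step 2: Midrank |d_i| (ties get averaged ranks).
ranks: |2|->2, |4|->4.5, |2|->2, |4|->4.5, |7|->7, |5|->6, |2|->2
Step 3: Attach original signs; sum ranks with positive sign and with negative sign.
W+ = 2 + 4.5 + 6 + 2 = 14.5
W- = 4.5 + 2 + 7 = 13.5
(Check: W+ + W- = 28 should equal n(n+1)/2 = 28.)
Step 4: Test statistic W = min(W+, W-) = 13.5.
Step 5: Ties in |d|, so use the tie-corrected normal approximation.
        E[W] = n(n+1)/4 = 7*8/4 = 14.
        Tie groups: |d|=2 (t=3), |d|=4 (t=2); sum(t^3 - t) = 30.
        Var[W] = n(n+1)(2n+1)/24 - sum(t^3-t)/48 = 840/24 - 30/48 = 34.375.
        z = (W - E[W]) / sqrt(Var[W]) = (13.5 - 14) / 5.8630 = -0.0853.
        Two-sided p = 2*Phi(z) = 0.932039.
Step 6: alpha = 0.1. fail to reject H0.

W+ = 14.5, W- = 13.5, W = min = 13.5, p = 0.932039, fail to reject H0.


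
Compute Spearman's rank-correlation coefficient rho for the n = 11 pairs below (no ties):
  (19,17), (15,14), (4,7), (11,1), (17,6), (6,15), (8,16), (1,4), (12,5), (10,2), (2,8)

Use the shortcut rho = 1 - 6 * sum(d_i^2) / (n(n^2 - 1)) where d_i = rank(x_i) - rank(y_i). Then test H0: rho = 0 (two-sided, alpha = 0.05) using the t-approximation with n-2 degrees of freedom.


Step 1: Rank x and y separately (midranks; no ties here).
rank(x): 19->11, 15->9, 4->3, 11->7, 17->10, 6->4, 8->5, 1->1, 12->8, 10->6, 2->2
rank(y): 17->11, 14->8, 7->6, 1->1, 6->5, 15->9, 16->10, 4->3, 5->4, 2->2, 8->7
Step 2: d_i = R_x(i) - R_y(i); compute d_i^2.
  (11-11)^2=0, (9-8)^2=1, (3-6)^2=9, (7-1)^2=36, (10-5)^2=25, (4-9)^2=25, (5-10)^2=25, (1-3)^2=4, (8-4)^2=16, (6-2)^2=16, (2-7)^2=25
sum(d^2) = 182.
Step 3: rho = 1 - 6*182 / (11*(11^2 - 1)) = 1 - 1092/1320 = 0.172727.
Step 4: Under H0, t = rho * sqrt((n-2)/(1-rho^2)) = 0.5261 ~ t(9).
Step 5: Two-sided p-value from the t-distribution with 9 df = 0.611542.
Step 6: alpha = 0.05. fail to reject H0.

rho = 0.1727, p = 0.611542, fail to reject H0 at alpha = 0.05.


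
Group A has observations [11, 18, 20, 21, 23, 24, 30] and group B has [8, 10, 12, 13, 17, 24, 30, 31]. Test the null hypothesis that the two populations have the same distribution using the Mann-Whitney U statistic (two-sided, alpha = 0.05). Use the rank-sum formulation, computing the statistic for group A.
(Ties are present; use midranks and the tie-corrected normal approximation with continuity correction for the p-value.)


Step 1: Combine and sort all 15 observations; assign midranks.
sorted (value, group): (8,Y), (10,Y), (11,X), (12,Y), (13,Y), (17,Y), (18,X), (20,X), (21,X), (23,X), (24,X), (24,Y), (30,X), (30,Y), (31,Y)
ranks: 8->1, 10->2, 11->3, 12->4, 13->5, 17->6, 18->7, 20->8, 21->9, 23->10, 24->11.5, 24->11.5, 30->13.5, 30->13.5, 31->15
Step 2: Rank sum for X: R1 = 3 + 7 + 8 + 9 + 10 + 11.5 + 13.5 = 62.
Step 3: U_X = R1 - n1(n1+1)/2 = 62 - 7*8/2 = 62 - 28 = 34.
       U_Y = n1*n2 - U_X = 56 - 34 = 22.
Step 4: Ties are present, so use the tie-corrected normal approximation (with continuity correction) for the p-value.
Step 5: p-value = 0.523707; compare to alpha = 0.05. fail to reject H0.

U_X = 34, p = 0.523707, fail to reject H0 at alpha = 0.05.


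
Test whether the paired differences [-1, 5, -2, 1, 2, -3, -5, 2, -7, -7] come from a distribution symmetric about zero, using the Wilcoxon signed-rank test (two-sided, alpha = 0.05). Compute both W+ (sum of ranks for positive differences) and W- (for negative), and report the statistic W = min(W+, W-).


Step 1: Drop any zero differences (none here) and take |d_i|.
|d| = [1, 5, 2, 1, 2, 3, 5, 2, 7, 7]
Step 2: Midrank |d_i| (ties get averaged ranks).
ranks: |1|->1.5, |5|->7.5, |2|->4, |1|->1.5, |2|->4, |3|->6, |5|->7.5, |2|->4, |7|->9.5, |7|->9.5
Step 3: Attach original signs; sum ranks with positive sign and with negative sign.
W+ = 7.5 + 1.5 + 4 + 4 = 17
W- = 1.5 + 4 + 6 + 7.5 + 9.5 + 9.5 = 38
(Check: W+ + W- = 55 should equal n(n+1)/2 = 55.)
Step 4: Test statistic W = min(W+, W-) = 17.
Step 5: Ties in |d|, so use the tie-corrected normal approximation.
        E[W] = n(n+1)/4 = 10*11/4 = 27.5.
        Tie groups: |d|=1 (t=2), |d|=2 (t=3), |d|=5 (t=2), |d|=7 (t=2); sum(t^3 - t) = 42.
        Var[W] = n(n+1)(2n+1)/24 - sum(t^3-t)/48 = 2310/24 - 42/48 = 95.375.
        z = (W - E[W]) / sqrt(Var[W]) = (17 - 27.5) / 9.7660 = -1.0752.
        Two-sided p = 2*Phi(z) = 0.282304.
Step 6: alpha = 0.05. fail to reject H0.

W+ = 17, W- = 38, W = min = 17, p = 0.282304, fail to reject H0.


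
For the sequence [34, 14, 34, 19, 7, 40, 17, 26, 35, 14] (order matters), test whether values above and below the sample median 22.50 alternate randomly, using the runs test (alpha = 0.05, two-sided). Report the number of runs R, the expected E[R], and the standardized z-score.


Step 1: Compute median = 22.50; label A = above, B = below.
Labels in order: ABABBABAAB  (n_A = 5, n_B = 5)
Step 2: Count runs R = 8.
Step 3: Under H0 (random ordering), E[R] = 2*n_A*n_B/(n_A+n_B) + 1 = 2*5*5/10 + 1 = 6.0000.
        Var[R] = 2*n_A*n_B*(2*n_A*n_B - n_A - n_B) / ((n_A+n_B)^2 * (n_A+n_B-1)) = 2000/900 = 2.2222.
        SD[R] = 1.4907.
Step 4: Continuity-corrected z = (R - 0.5 - E[R]) / SD[R] = (8 - 0.5 - 6.0000) / 1.4907 = 1.0062.
Step 5: Two-sided p-value via normal approximation = 2*(1 - Phi(|z|)) = 0.314305.
Step 6: alpha = 0.05. fail to reject H0.

R = 8, z = 1.0062, p = 0.314305, fail to reject H0.


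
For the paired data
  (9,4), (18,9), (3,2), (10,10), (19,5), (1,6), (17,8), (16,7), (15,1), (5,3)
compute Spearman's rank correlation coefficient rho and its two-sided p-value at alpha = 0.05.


Step 1: Rank x and y separately (midranks; no ties here).
rank(x): 9->4, 18->9, 3->2, 10->5, 19->10, 1->1, 17->8, 16->7, 15->6, 5->3
rank(y): 4->4, 9->9, 2->2, 10->10, 5->5, 6->6, 8->8, 7->7, 1->1, 3->3
Step 2: d_i = R_x(i) - R_y(i); compute d_i^2.
  (4-4)^2=0, (9-9)^2=0, (2-2)^2=0, (5-10)^2=25, (10-5)^2=25, (1-6)^2=25, (8-8)^2=0, (7-7)^2=0, (6-1)^2=25, (3-3)^2=0
sum(d^2) = 100.
Step 3: rho = 1 - 6*100 / (10*(10^2 - 1)) = 1 - 600/990 = 0.393939.
Step 4: Under H0, t = rho * sqrt((n-2)/(1-rho^2)) = 1.2123 ~ t(8).
Step 5: Two-sided p-value from the t-distribution with 8 df = 0.259998.
Step 6: alpha = 0.05. fail to reject H0.

rho = 0.3939, p = 0.259998, fail to reject H0 at alpha = 0.05.


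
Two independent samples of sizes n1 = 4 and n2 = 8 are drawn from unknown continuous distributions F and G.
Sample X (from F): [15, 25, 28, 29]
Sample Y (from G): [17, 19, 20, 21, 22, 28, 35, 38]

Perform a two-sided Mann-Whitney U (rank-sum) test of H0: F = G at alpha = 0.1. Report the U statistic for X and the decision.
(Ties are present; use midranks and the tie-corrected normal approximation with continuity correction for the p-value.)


Step 1: Combine and sort all 12 observations; assign midranks.
sorted (value, group): (15,X), (17,Y), (19,Y), (20,Y), (21,Y), (22,Y), (25,X), (28,X), (28,Y), (29,X), (35,Y), (38,Y)
ranks: 15->1, 17->2, 19->3, 20->4, 21->5, 22->6, 25->7, 28->8.5, 28->8.5, 29->10, 35->11, 38->12
Step 2: Rank sum for X: R1 = 1 + 7 + 8.5 + 10 = 26.5.
Step 3: U_X = R1 - n1(n1+1)/2 = 26.5 - 4*5/2 = 26.5 - 10 = 16.5.
       U_Y = n1*n2 - U_X = 32 - 16.5 = 15.5.
Step 4: Ties are present, so use the tie-corrected normal approximation (with continuity correction) for the p-value.
Step 5: p-value = 1.000000; compare to alpha = 0.1. fail to reject H0.

U_X = 16.5, p = 1.000000, fail to reject H0 at alpha = 0.1.


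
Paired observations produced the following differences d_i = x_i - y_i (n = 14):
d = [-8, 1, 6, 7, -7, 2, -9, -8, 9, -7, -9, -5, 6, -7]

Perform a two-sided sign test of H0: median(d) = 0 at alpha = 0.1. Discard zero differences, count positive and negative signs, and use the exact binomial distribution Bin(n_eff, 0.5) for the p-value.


Step 1: Discard zero differences. Original n = 14; n_eff = number of nonzero differences = 14.
Nonzero differences (with sign): -8, +1, +6, +7, -7, +2, -9, -8, +9, -7, -9, -5, +6, -7
Step 2: Count signs: positive = 6, negative = 8.
Step 3: Under H0: P(positive) = 0.5, so the number of positives S ~ Bin(14, 0.5).
Step 4: Two-sided exact p-value = sum of Bin(14,0.5) probabilities at or below the observed probability = 0.790527.
Step 5: alpha = 0.1. fail to reject H0.

n_eff = 14, pos = 6, neg = 8, p = 0.790527, fail to reject H0.


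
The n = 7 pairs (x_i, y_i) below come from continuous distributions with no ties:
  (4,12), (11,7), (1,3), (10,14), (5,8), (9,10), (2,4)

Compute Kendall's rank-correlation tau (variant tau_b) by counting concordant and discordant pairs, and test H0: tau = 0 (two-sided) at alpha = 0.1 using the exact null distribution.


Step 1: Enumerate the 21 unordered pairs (i,j) with i<j and classify each by sign(x_j-x_i) * sign(y_j-y_i).
  (1,2):dx=+7,dy=-5->D; (1,3):dx=-3,dy=-9->C; (1,4):dx=+6,dy=+2->C; (1,5):dx=+1,dy=-4->D
  (1,6):dx=+5,dy=-2->D; (1,7):dx=-2,dy=-8->C; (2,3):dx=-10,dy=-4->C; (2,4):dx=-1,dy=+7->D
  (2,5):dx=-6,dy=+1->D; (2,6):dx=-2,dy=+3->D; (2,7):dx=-9,dy=-3->C; (3,4):dx=+9,dy=+11->C
  (3,5):dx=+4,dy=+5->C; (3,6):dx=+8,dy=+7->C; (3,7):dx=+1,dy=+1->C; (4,5):dx=-5,dy=-6->C
  (4,6):dx=-1,dy=-4->C; (4,7):dx=-8,dy=-10->C; (5,6):dx=+4,dy=+2->C; (5,7):dx=-3,dy=-4->C
  (6,7):dx=-7,dy=-6->C
Step 2: C = 15, D = 6, total pairs = 21.
Step 3: tau = (C - D)/(n(n-1)/2) = (15 - 6)/21 = 0.428571.
Step 4: Exact two-sided p-value (enumerate n! = 5040 permutations of y under H0): p = 0.238889.
Step 5: alpha = 0.1. fail to reject H0.

tau_b = 0.4286 (C=15, D=6), p = 0.238889, fail to reject H0.
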